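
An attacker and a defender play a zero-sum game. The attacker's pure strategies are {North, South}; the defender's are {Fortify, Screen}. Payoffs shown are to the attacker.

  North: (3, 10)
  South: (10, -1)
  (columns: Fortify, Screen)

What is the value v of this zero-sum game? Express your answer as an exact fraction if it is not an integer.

Row minima: North → 3, South → -1; maximin = 3.
Column maxima: Fortify → 10, Screen → 10; minimax = 10.
3 ≠ 10, so there is no saddle point; optimal play is mixed.
Let the attacker play North with probability p. Expected payoff against Fortify: 3p + 10(1−p) = −7p + 10; against Screen: 10p + (-1)(1−p) = 11p − 1.
Setting these equal: −7p + 10 = 11p − 1 ⇒ −18p = -11 ⇒ p = 11/18, and the value is (-7)·(11/18) + 10 = 103/18.
For the defender: with q = P(Fortify), equating North's and South's payoffs gives −7q + 10 = 11q − 1 ⇒ q = 11/18.

103/18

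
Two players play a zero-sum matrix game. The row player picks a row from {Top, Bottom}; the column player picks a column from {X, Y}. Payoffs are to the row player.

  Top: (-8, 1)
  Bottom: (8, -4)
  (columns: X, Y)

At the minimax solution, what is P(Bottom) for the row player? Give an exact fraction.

Row minima: Top → -8, Bottom → -4; maximin = -4.
Column maxima: X → 8, Y → 1; minimax = 1.
-4 ≠ 1, so there is no saddle point; optimal play is mixed.
Let the row player play Top with probability p. Expected payoff against X: (-8)p + 8(1−p) = −16p + 8; against Y: 1p + (-4)(1−p) = 5p − 4.
Setting these equal: −16p + 8 = 5p − 4 ⇒ −21p = -12 ⇒ p = 4/7, and the value is (-16)·(4/7) + 8 = -8/7.
For the column player: with q = P(X), equating Top's and Bottom's payoffs gives −9q + 1 = 12q − 4 ⇒ q = 5/21.

3/7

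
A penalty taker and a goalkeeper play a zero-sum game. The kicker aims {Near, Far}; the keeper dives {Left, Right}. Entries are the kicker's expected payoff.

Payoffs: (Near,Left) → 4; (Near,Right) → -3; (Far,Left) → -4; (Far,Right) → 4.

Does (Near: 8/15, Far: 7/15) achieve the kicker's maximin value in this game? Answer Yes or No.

Against Left this mix gives (8/15)·4 + (7/15)·(-4) = 4/15.
Against Right this mix gives (8/15)·(-3) + (7/15)·4 = 4/15.
All of the keeper's active replies (Left, Right) yield 4/15, and no column does worse for the kicker. The mix makes the keeper indifferent and guarantees 4/15, so it is optimal.

Yes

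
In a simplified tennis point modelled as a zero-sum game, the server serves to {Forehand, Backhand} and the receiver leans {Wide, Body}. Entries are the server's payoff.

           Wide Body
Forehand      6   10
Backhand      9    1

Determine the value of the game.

Row minima: Forehand → 6, Backhand → 1; maximin = 6.
Column maxima: Wide → 9, Body → 10; minimax = 9.
6 ≠ 9, so there is no saddle point; optimal play is mixed.
Let the server play Forehand with probability p. Expected payoff against Wide: 6p + 9(1−p) = −3p + 9; against Body: 10p + 1(1−p) = 9p + 1.
Setting these equal: −3p + 9 = 9p + 1 ⇒ −12p = -8 ⇒ p = 2/3, and the value is (-3)·(2/3) + 9 = 7.
For the receiver: with q = P(Wide), equating Forehand's and Backhand's payoffs gives −4q + 10 = 8q + 1 ⇒ q = 3/4.

7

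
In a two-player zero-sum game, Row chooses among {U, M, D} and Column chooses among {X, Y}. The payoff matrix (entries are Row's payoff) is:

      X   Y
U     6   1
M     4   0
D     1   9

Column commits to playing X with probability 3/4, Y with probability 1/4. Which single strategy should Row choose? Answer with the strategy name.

Expected payoff of U: (3/4)·6 + (1/4)·1 = 19/4.
Expected payoff of M: (3/4)·4 + (1/4)·0 = 3.
Expected payoff of D: (3/4)·1 + (1/4)·9 = 3.
The largest is 19/4, so Row's best response is U.

U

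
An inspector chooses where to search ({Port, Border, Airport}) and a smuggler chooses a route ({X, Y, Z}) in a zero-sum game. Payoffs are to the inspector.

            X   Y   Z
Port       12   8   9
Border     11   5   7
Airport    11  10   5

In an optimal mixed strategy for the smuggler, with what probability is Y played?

2/3

Row minima: Port → 8, Border → 5, Airport → 5; maximin = 8.
Column maxima: X → 12, Y → 10, Z → 9; minimax = 9.
8 ≠ 9, so there is no saddle point; optimal play is mixed.
Border is strictly dominated by Port, so the inspector never plays it.
X is strictly dominated by Y (it gives the inspector strictly more in every row), so the smuggler never plays it.
On the remaining 2×2 (Port, Airport vs Y, Z):
Let the inspector play Port with probability p. Expected payoff against Y: 8p + 10(1−p) = −2p + 10; against Z: 9p + 5(1−p) = 4p + 5.
Setting these equal: −2p + 10 = 4p + 5 ⇒ −6p = -5 ⇒ p = 5/6, and the value is (-2)·(5/6) + 10 = 25/3.
For the smuggler: with q = P(Y), equating Port's and Airport's payoffs gives −q + 9 = 5q + 5 ⇒ q = 2/3.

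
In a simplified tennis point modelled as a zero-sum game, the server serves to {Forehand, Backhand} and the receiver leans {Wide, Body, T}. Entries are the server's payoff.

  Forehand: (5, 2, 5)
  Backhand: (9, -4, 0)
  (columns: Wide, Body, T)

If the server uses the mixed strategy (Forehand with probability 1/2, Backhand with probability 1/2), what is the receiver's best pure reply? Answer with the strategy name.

If the receiver plays Wide, the server's expected payoff is (1/2)·5 + (1/2)·9 = 7.
If the receiver plays Body, the server's expected payoff is (1/2)·2 + (1/2)·(-4) = -1.
If the receiver plays T, the server's expected payoff is (1/2)·5 + (1/2)·0 = 5/2.
The receiver minimizes the server's payoff; the smallest is -1, so the best response is Body.

Body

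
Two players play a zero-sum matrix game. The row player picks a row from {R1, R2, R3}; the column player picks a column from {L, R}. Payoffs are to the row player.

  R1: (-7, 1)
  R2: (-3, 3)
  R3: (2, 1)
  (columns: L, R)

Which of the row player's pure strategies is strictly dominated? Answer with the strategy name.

R1

R2 gives a strictly higher payoff than R1 against every column: -3 > -7, 3 > 1.
So R1 is strictly dominated and the row player never plays it.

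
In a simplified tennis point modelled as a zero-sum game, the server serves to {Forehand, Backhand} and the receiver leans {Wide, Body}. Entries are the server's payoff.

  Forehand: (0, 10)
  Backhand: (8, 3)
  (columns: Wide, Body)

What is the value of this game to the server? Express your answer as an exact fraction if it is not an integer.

Row minima: Forehand → 0, Backhand → 3; maximin = 3.
Column maxima: Wide → 8, Body → 10; minimax = 8.
3 ≠ 8, so there is no saddle point; optimal play is mixed.
Let the server play Forehand with probability p. Expected payoff against Wide: 0p + 8(1−p) = −8p + 8; against Body: 10p + 3(1−p) = 7p + 3.
Setting these equal: −8p + 8 = 7p + 3 ⇒ −15p = -5 ⇒ p = 1/3, and the value is (-8)·(1/3) + 8 = 16/3.
For the receiver: with q = P(Wide), equating Forehand's and Backhand's payoffs gives −10q + 10 = 5q + 3 ⇒ q = 7/15.

16/3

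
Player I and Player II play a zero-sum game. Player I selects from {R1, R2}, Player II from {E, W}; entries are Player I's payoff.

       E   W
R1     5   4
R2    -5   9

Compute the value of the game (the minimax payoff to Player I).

Row minima: R1 → 4, R2 → -5; maximin = 4.
Column maxima: E → 5, W → 9; minimax = 5.
4 ≠ 5, so there is no saddle point; optimal play is mixed.
Let Player I play R1 with probability p. Expected payoff against E: 5p + (-5)(1−p) = 10p − 5; against W: 4p + 9(1−p) = −5p + 9.
Setting these equal: 10p − 5 = −5p + 9 ⇒ 15p = 14 ⇒ p = 14/15, and the value is (10)·(14/15) − 5 = 13/3.
For Player II: with q = P(E), equating R1's and R2's payoffs gives q + 4 = −14q + 9 ⇒ q = 1/3.

13/3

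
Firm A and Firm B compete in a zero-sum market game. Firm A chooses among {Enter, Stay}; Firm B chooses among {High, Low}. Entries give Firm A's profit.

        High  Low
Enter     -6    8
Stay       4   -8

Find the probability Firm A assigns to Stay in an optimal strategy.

Row minima: Enter → -6, Stay → -8; maximin = -6.
Column maxima: High → 4, Low → 8; minimax = 4.
-6 ≠ 4, so there is no saddle point; optimal play is mixed.
Let Firm A play Enter with probability p. Expected payoff against High: (-6)p + 4(1−p) = −10p + 4; against Low: 8p + (-8)(1−p) = 16p − 8.
Setting these equal: −10p + 4 = 16p − 8 ⇒ −26p = -12 ⇒ p = 6/13, and the value is (-10)·(6/13) + 4 = -8/13.
For Firm B: with q = P(High), equating Enter's and Stay's payoffs gives −14q + 8 = 12q − 8 ⇒ q = 8/13.

7/13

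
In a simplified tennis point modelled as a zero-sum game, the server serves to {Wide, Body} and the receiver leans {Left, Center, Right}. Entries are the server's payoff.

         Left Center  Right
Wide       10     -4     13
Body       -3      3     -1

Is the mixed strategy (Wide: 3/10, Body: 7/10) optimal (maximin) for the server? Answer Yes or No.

Yes

Against Left this mix gives (3/10)·10 + (7/10)·(-3) = 9/10.
Against Center this mix gives (3/10)·(-4) + (7/10)·3 = 9/10.
Against Right this mix gives (3/10)·13 + (7/10)·(-1) = 16/5.
All of the receiver's active replies (Left, Center) yield 9/10, and no column does worse for the server. The mix makes the receiver indifferent and guarantees 9/10, so it is optimal.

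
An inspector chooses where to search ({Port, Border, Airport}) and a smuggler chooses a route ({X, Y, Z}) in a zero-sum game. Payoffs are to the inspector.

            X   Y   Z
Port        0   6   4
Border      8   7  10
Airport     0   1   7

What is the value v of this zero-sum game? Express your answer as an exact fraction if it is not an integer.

Row minima: Port → 0, Border → 7, Airport → 0; maximin = 7.
Column maxima: X → 8, Y → 7, Z → 10; minimax = 7.
Since maximin = minimax = 7, there is a saddle point and the value is 7.

7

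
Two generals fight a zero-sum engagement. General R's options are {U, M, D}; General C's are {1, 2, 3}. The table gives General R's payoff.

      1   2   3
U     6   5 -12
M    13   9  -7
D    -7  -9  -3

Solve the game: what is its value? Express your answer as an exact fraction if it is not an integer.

Row minima: U → -12, M → -7, D → -9; maximin = -7.
Column maxima: 1 → 13, 2 → 9, 3 → -3; minimax = -3.
-7 ≠ -3, so there is no saddle point; optimal play is mixed.
U is strictly dominated by M, so General R never plays it.
1 is strictly dominated by 2 (it gives General R strictly more in every row), so General C never plays it.
On the remaining 2×2 (M, D vs 2, 3):
Let General R play M with probability p. Expected payoff against 2: 9p + (-9)(1−p) = 18p − 9; against 3: (-7)p + (-3)(1−p) = −4p − 3.
Setting these equal: 18p − 9 = −4p − 3 ⇒ 22p = 6 ⇒ p = 3/11, and the value is (18)·(3/11) − 9 = -45/11.
For General C: with q = P(2), equating M's and D's payoffs gives 16q − 7 = −6q − 3 ⇒ q = 2/11.

-45/11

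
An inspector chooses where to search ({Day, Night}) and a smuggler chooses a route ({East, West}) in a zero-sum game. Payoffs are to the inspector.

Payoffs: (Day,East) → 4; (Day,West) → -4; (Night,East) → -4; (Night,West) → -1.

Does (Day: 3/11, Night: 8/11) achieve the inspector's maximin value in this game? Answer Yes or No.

Yes

Against East this mix gives (3/11)·4 + (8/11)·(-4) = -20/11.
Against West this mix gives (3/11)·(-4) + (8/11)·(-1) = -20/11.
All of the smuggler's active replies (East, West) yield -20/11, and no column does worse for the inspector. The mix makes the smuggler indifferent and guarantees -20/11, so it is optimal.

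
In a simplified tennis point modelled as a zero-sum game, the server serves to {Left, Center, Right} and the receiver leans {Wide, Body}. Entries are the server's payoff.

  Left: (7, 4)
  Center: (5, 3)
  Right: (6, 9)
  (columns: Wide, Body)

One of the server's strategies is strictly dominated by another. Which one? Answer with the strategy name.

Center

Left gives a strictly higher payoff than Center against every column: 7 > 5, 4 > 3.
So Center is strictly dominated and the server never plays it.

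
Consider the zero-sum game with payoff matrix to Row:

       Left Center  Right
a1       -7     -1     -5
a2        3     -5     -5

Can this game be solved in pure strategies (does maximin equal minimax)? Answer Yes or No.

Yes

Row minima: a1 → -7, a2 → -5; maximin = -5.
Column maxima: Left → 3, Center → -1, Right → -5; minimax = -5.
maximin = minimax = -5, so a saddle point exists.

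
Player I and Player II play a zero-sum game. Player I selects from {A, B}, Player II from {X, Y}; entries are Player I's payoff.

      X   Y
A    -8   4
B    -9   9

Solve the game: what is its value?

Row minima: A → -8, B → -9; maximin = -8.
Column maxima: X → -8, Y → 9; minimax = -8.
Since maximin = minimax = -8, there is a saddle point and the value is -8.

-8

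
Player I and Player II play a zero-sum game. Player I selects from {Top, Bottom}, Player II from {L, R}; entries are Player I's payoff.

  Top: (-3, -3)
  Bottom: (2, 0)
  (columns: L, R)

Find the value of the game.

Row minima: Top → -3, Bottom → 0; maximin = 0.
Column maxima: L → 2, R → 0; minimax = 0.
Since maximin = minimax = 0, there is a saddle point and the value is 0.

0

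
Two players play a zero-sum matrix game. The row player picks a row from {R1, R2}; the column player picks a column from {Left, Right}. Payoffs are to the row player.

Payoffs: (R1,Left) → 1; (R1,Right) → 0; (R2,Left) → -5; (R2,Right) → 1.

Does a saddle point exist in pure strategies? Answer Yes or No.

No

Row minima: R1 → 0, R2 → -5; maximin = 0.
Column maxima: Left → 1, Right → 1; minimax = 1.
0 ≠ 1, so no pure-strategy equilibrium exists.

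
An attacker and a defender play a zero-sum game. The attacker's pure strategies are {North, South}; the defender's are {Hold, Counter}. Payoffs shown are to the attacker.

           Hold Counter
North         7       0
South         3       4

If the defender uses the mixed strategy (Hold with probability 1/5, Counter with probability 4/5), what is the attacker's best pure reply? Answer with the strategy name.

Expected payoff of North: (1/5)·7 + (4/5)·0 = 7/5.
Expected payoff of South: (1/5)·3 + (4/5)·4 = 19/5.
The largest is 19/5, so the attacker's best response is South.

South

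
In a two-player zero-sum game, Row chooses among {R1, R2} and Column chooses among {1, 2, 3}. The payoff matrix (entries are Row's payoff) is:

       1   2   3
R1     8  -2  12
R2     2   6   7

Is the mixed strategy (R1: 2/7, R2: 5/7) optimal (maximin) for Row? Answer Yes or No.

Yes

Against 1 this mix gives (2/7)·8 + (5/7)·2 = 26/7.
Against 2 this mix gives (2/7)·(-2) + (5/7)·6 = 26/7.
Against 3 this mix gives (2/7)·12 + (5/7)·7 = 59/7.
All of Column's active replies (1, 2) yield 26/7, and no column does worse for Row. The mix makes Column indifferent and guarantees 26/7, so it is optimal.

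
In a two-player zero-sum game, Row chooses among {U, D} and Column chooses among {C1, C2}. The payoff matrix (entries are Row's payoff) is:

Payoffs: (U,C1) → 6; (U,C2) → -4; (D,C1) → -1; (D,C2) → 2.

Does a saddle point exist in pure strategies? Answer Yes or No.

Row minima: U → -4, D → -1; maximin = -1.
Column maxima: C1 → 6, C2 → 2; minimax = 2.
-1 ≠ 2, so no pure-strategy equilibrium exists.

No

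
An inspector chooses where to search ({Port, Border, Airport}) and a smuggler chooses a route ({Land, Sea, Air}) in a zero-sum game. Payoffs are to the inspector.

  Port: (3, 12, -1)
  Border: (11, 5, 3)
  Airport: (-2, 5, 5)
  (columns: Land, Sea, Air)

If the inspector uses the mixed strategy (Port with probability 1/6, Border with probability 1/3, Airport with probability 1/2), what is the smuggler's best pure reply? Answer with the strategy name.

If the smuggler plays Land, the inspector's expected payoff is (1/6)·3 + (1/3)·11 + (1/2)·(-2) = 19/6.
If the smuggler plays Sea, the inspector's expected payoff is (1/6)·12 + (1/3)·5 + (1/2)·5 = 37/6.
If the smuggler plays Air, the inspector's expected payoff is (1/6)·(-1) + (1/3)·3 + (1/2)·5 = 10/3.
The smuggler minimizes the inspector's payoff; the smallest is 19/6, so the best response is Land.

Land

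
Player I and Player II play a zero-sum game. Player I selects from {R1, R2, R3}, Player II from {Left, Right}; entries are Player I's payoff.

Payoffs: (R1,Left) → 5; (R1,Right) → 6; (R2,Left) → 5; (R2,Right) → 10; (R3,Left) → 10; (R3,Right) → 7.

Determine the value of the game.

Row minima: R1 → 5, R2 → 5, R3 → 7; maximin = 7.
Column maxima: Left → 10, Right → 10; minimax = 10.
7 ≠ 10, so there is no saddle point; optimal play is mixed.
R1 is strictly dominated by R3, so Player I never plays it.
On the remaining 2×2 (R2, R3 vs Left, Right):
Let Player I play R2 with probability p. Expected payoff against Left: 5p + 10(1−p) = −5p + 10; against Right: 10p + 7(1−p) = 3p + 7.
Setting these equal: −5p + 10 = 3p + 7 ⇒ −8p = -3 ⇒ p = 3/8, and the value is (-5)·(3/8) + 10 = 65/8.
For Player II: with q = P(Left), equating R2's and R3's payoffs gives −5q + 10 = 3q + 7 ⇒ q = 3/8.

65/8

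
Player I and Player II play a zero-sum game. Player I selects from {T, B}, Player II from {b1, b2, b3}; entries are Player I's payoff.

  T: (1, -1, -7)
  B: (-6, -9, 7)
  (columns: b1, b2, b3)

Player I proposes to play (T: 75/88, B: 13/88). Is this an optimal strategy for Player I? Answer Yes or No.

Against b1 this mix gives (75/88)·1 + (13/88)·(-6) = -3/88.
Against b2 this mix gives (75/88)·(-1) + (13/88)·(-9) = -24/11.
Against b3 this mix gives (75/88)·(-7) + (13/88)·7 = -217/44.
Player II will play b3, holding Player I to -217/44. Shifting weight toward the row that does better against b3 would raise this floor (the equalizing mix achieves -35/11 against both b3 and b2), so the proposed strategy is not optimal.

No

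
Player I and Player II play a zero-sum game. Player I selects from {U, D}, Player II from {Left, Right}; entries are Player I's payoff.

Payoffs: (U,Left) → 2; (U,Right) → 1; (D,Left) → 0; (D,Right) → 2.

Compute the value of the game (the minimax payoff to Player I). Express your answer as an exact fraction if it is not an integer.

4/3

Row minima: U → 1, D → 0; maximin = 1.
Column maxima: Left → 2, Right → 2; minimax = 2.
1 ≠ 2, so there is no saddle point; optimal play is mixed.
Let Player I play U with probability p. Expected payoff against Left: 2p + 0(1−p) = 2p; against Right: 1p + 2(1−p) = −p + 2.
Setting these equal: 2p = −p + 2 ⇒ 3p = 2 ⇒ p = 2/3, and the value is (2)·(2/3) = 4/3.
For Player II: with q = P(Left), equating U's and D's payoffs gives q + 1 = −2q + 2 ⇒ q = 1/3.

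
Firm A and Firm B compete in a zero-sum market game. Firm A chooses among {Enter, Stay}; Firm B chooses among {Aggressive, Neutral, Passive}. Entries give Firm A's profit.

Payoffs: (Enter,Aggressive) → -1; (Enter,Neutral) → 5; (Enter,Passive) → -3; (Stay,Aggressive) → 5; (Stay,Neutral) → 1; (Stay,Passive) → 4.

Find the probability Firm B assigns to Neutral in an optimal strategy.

7/11

Row minima: Enter → -3, Stay → 1; maximin = 1.
Column maxima: Aggressive → 5, Neutral → 5, Passive → 4; minimax = 4.
1 ≠ 4, so there is no saddle point; optimal play is mixed.
Aggressive is strictly dominated by Passive (it gives Firm A strictly more in every row), so Firm B never plays it.
On the remaining 2×2 (Enter, Stay vs Neutral, Passive):
Let Firm A play Enter with probability p. Expected payoff against Neutral: 5p + 1(1−p) = 4p + 1; against Passive: (-3)p + 4(1−p) = −7p + 4.
Setting these equal: 4p + 1 = −7p + 4 ⇒ 11p = 3 ⇒ p = 3/11, and the value is (4)·(3/11) + 1 = 23/11.
For Firm B: with q = P(Neutral), equating Enter's and Stay's payoffs gives 8q − 3 = −3q + 4 ⇒ q = 7/11.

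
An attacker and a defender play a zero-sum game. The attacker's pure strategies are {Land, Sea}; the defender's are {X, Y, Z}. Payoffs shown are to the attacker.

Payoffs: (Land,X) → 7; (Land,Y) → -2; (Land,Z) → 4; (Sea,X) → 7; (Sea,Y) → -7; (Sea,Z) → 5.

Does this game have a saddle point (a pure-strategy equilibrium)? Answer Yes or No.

Row minima: Land → -2, Sea → -7; maximin = -2.
Column maxima: X → 7, Y → -2, Z → 5; minimax = -2.
maximin = minimax = -2, so a saddle point exists.

Yes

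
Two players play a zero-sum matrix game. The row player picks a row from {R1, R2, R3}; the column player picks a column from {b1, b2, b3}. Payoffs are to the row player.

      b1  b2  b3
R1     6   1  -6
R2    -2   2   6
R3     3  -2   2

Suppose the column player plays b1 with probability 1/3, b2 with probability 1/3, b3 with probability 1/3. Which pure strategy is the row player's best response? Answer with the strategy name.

Expected payoff of R1: (1/3)·6 + (1/3)·1 + (1/3)·(-6) = 1/3.
Expected payoff of R2: (1/3)·(-2) + (1/3)·2 + (1/3)·6 = 2.
Expected payoff of R3: (1/3)·3 + (1/3)·(-2) + (1/3)·2 = 1.
The largest is 2, so the row player's best response is R2.

R2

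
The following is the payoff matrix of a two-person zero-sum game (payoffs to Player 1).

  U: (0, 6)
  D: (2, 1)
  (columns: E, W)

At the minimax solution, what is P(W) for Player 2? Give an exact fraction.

Row minima: U → 0, D → 1; maximin = 1.
Column maxima: E → 2, W → 6; minimax = 2.
1 ≠ 2, so there is no saddle point; optimal play is mixed.
Let Player 1 play U with probability p. Expected payoff against E: 0p + 2(1−p) = −2p + 2; against W: 6p + 1(1−p) = 5p + 1.
Setting these equal: −2p + 2 = 5p + 1 ⇒ −7p = -1 ⇒ p = 1/7, and the value is (-2)·(1/7) + 2 = 12/7.
For Player 2: with q = P(E), equating U's and D's payoffs gives −6q + 6 = q + 1 ⇒ q = 5/7.

2/7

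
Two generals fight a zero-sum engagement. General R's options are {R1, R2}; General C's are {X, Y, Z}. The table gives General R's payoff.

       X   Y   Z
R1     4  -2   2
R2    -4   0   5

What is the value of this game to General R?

Row minima: R1 → -2, R2 → -4; maximin = -2.
Column maxima: X → 4, Y → 0, Z → 5; minimax = 0.
-2 ≠ 0, so there is no saddle point; optimal play is mixed.
Z is strictly dominated by Y (it gives General R strictly more in every row), so General C never plays it.
On the remaining 2×2 (R1, R2 vs X, Y):
Let General R play R1 with probability p. Expected payoff against X: 4p + (-4)(1−p) = 8p − 4; against Y: (-2)p + 0(1−p) = −2p.
Setting these equal: 8p − 4 = −2p ⇒ 10p = 4 ⇒ p = 2/5, and the value is (8)·(2/5) − 4 = -4/5.
For General C: with q = P(X), equating R1's and R2's payoffs gives 6q − 2 = −4q ⇒ q = 1/5.

-4/5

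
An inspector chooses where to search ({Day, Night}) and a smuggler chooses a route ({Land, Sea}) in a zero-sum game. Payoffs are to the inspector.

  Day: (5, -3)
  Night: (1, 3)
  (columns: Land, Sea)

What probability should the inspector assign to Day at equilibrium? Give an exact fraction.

Row minima: Day → -3, Night → 1; maximin = 1.
Column maxima: Land → 5, Sea → 3; minimax = 3.
1 ≠ 3, so there is no saddle point; optimal play is mixed.
Let the inspector play Day with probability p. Expected payoff against Land: 5p + 1(1−p) = 4p + 1; against Sea: (-3)p + 3(1−p) = −6p + 3.
Setting these equal: 4p + 1 = −6p + 3 ⇒ 10p = 2 ⇒ p = 1/5, and the value is (4)·(1/5) + 1 = 9/5.
For the smuggler: with q = P(Land), equating Day's and Night's payoffs gives 8q − 3 = −2q + 3 ⇒ q = 3/5.

1/5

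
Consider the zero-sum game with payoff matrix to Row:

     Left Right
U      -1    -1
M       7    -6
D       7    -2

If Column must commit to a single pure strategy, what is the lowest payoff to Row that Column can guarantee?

Column maxima: Left → 7, Right → -1.
The smallest of these is -1.

-1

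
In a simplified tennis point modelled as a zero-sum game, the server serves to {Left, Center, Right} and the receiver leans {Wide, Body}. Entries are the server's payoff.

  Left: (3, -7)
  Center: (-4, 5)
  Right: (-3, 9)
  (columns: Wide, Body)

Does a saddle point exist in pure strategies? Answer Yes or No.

Row minima: Left → -7, Center → -4, Right → -3; maximin = -3.
Column maxima: Wide → 3, Body → 9; minimax = 3.
-3 ≠ 3, so no pure-strategy equilibrium exists.

No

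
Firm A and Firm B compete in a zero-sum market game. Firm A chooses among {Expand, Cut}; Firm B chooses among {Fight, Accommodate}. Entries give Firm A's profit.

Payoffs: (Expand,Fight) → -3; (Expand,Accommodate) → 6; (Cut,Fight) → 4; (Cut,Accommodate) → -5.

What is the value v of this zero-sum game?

1/2

Row minima: Expand → -3, Cut → -5; maximin = -3.
Column maxima: Fight → 4, Accommodate → 6; minimax = 4.
-3 ≠ 4, so there is no saddle point; optimal play is mixed.
Let Firm A play Expand with probability p. Expected payoff against Fight: (-3)p + 4(1−p) = −7p + 4; against Accommodate: 6p + (-5)(1−p) = 11p − 5.
Setting these equal: −7p + 4 = 11p − 5 ⇒ −18p = -9 ⇒ p = 1/2, and the value is (-7)·(1/2) + 4 = 1/2.
For Firm B: with q = P(Fight), equating Expand's and Cut's payoffs gives −9q + 6 = 9q − 5 ⇒ q = 11/18.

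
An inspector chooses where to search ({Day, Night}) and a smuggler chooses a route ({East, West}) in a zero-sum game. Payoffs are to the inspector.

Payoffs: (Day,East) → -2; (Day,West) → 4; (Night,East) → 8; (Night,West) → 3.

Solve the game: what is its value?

Row minima: Day → -2, Night → 3; maximin = 3.
Column maxima: East → 8, West → 4; minimax = 4.
3 ≠ 4, so there is no saddle point; optimal play is mixed.
Let the inspector play Day with probability p. Expected payoff against East: (-2)p + 8(1−p) = −10p + 8; against West: 4p + 3(1−p) = p + 3.
Setting these equal: −10p + 8 = p + 3 ⇒ −11p = -5 ⇒ p = 5/11, and the value is (-10)·(5/11) + 8 = 38/11.
For the smuggler: with q = P(East), equating Day's and Night's payoffs gives −6q + 4 = 5q + 3 ⇒ q = 1/11.

38/11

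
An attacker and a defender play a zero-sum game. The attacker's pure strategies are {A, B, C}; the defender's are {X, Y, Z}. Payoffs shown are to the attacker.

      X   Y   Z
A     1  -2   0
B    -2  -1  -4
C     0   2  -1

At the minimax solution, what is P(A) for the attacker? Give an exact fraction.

3/5

Row minima: A → -2, B → -4, C → -1; maximin = -1.
Column maxima: X → 1, Y → 2, Z → 0; minimax = 0.
-1 ≠ 0, so there is no saddle point; optimal play is mixed.
B is strictly dominated by C, so the attacker never plays it.
X is strictly dominated by Z (it gives the attacker strictly more in every row), so the defender never plays it.
On the remaining 2×2 (A, C vs Y, Z):
Let the attacker play A with probability p. Expected payoff against Y: (-2)p + 2(1−p) = −4p + 2; against Z: 0p + (-1)(1−p) = p − 1.
Setting these equal: −4p + 2 = p − 1 ⇒ −5p = -3 ⇒ p = 3/5, and the value is (-4)·(3/5) + 2 = -2/5.
For the defender: with q = P(Y), equating A's and C's payoffs gives −2q = 3q − 1 ⇒ q = 1/5.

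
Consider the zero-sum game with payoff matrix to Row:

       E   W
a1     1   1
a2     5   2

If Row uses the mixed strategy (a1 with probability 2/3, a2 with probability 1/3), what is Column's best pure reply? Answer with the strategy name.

W

If Column plays E, Row's expected payoff is (2/3)·1 + (1/3)·5 = 7/3.
If Column plays W, Row's expected payoff is (2/3)·1 + (1/3)·2 = 4/3.
Column minimizes Row's payoff; the smallest is 4/3, so the best response is W.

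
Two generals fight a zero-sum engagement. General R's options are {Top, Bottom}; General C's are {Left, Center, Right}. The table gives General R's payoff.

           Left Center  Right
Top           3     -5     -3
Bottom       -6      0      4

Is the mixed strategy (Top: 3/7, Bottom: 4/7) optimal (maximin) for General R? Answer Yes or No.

Yes

Against Left this mix gives (3/7)·3 + (4/7)·(-6) = -15/7.
Against Center this mix gives (3/7)·(-5) + (4/7)·0 = -15/7.
Against Right this mix gives (3/7)·(-3) + (4/7)·4 = 1.
All of General C's active replies (Left, Center) yield -15/7, and no column does worse for General R. The mix makes General C indifferent and guarantees -15/7, so it is optimal.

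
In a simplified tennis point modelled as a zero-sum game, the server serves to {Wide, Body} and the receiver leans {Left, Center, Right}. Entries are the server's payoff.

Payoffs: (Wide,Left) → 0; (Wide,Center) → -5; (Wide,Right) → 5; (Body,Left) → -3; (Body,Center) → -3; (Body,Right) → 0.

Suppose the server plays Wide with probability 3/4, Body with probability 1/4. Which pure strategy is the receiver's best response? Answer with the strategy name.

Center

If the receiver plays Left, the server's expected payoff is (3/4)·0 + (1/4)·(-3) = -3/4.
If the receiver plays Center, the server's expected payoff is (3/4)·(-5) + (1/4)·(-3) = -9/2.
If the receiver plays Right, the server's expected payoff is (3/4)·5 + (1/4)·0 = 15/4.
The receiver minimizes the server's payoff; the smallest is -9/2, so the best response is Center.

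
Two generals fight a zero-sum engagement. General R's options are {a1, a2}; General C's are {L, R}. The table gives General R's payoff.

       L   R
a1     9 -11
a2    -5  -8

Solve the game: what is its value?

Row minima: a1 → -11, a2 → -8; maximin = -8.
Column maxima: L → 9, R → -8; minimax = -8.
Since maximin = minimax = -8, there is a saddle point and the value is -8.

-8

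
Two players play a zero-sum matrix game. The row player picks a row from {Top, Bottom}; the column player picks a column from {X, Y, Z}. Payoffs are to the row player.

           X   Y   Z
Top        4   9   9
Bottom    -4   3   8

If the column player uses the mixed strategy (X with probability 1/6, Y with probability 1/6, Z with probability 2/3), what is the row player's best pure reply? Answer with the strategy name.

Expected payoff of Top: (1/6)·4 + (1/6)·9 + (2/3)·9 = 49/6.
Expected payoff of Bottom: (1/6)·(-4) + (1/6)·3 + (2/3)·8 = 31/6.
The largest is 49/6, so the row player's best response is Top.

Top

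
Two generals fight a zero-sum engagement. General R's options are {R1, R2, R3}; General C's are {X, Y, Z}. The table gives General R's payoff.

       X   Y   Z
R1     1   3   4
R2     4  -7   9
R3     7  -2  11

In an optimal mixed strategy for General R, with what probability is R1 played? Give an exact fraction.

9/11

Row minima: R1 → 1, R2 → -7, R3 → -2; maximin = 1.
Column maxima: X → 7, Y → 3, Z → 11; minimax = 3.
1 ≠ 3, so there is no saddle point; optimal play is mixed.
R2 is strictly dominated by R3, so General R never plays it.
Z is strictly dominated by X (it gives General R strictly more in every row), so General C never plays it.
On the remaining 2×2 (R1, R3 vs X, Y):
Let General R play R1 with probability p. Expected payoff against X: 1p + 7(1−p) = −6p + 7; against Y: 3p + (-2)(1−p) = 5p − 2.
Setting these equal: −6p + 7 = 5p − 2 ⇒ −11p = -9 ⇒ p = 9/11, and the value is (-6)·(9/11) + 7 = 23/11.
For General C: with q = P(X), equating R1's and R3's payoffs gives −2q + 3 = 9q − 2 ⇒ q = 5/11.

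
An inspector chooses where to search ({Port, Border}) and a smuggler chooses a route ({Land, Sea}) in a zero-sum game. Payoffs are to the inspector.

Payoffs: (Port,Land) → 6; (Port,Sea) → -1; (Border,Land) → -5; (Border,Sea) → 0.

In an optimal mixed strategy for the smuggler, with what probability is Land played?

1/12

Row minima: Port → -1, Border → -5; maximin = -1.
Column maxima: Land → 6, Sea → 0; minimax = 0.
-1 ≠ 0, so there is no saddle point; optimal play is mixed.
Let the inspector play Port with probability p. Expected payoff against Land: 6p + (-5)(1−p) = 11p − 5; against Sea: (-1)p + 0(1−p) = −p.
Setting these equal: 11p − 5 = −p ⇒ 12p = 5 ⇒ p = 5/12, and the value is (11)·(5/12) − 5 = -5/12.
For the smuggler: with q = P(Land), equating Port's and Border's payoffs gives 7q − 1 = −5q ⇒ q = 1/12.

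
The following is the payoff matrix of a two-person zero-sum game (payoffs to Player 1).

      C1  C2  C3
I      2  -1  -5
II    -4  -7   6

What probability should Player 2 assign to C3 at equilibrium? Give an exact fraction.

6/17

Row minima: I → -5, II → -7; maximin = -5.
Column maxima: C1 → 2, C2 → -1, C3 → 6; minimax = -1.
-5 ≠ -1, so there is no saddle point; optimal play is mixed.
C1 is strictly dominated by C2 (it gives Player 1 strictly more in every row), so Player 2 never plays it.
On the remaining 2×2 (I, II vs C2, C3):
Let Player 1 play I with probability p. Expected payoff against C2: (-1)p + (-7)(1−p) = 6p − 7; against C3: (-5)p + 6(1−p) = −11p + 6.
Setting these equal: 6p − 7 = −11p + 6 ⇒ 17p = 13 ⇒ p = 13/17, and the value is (6)·(13/17) − 7 = -41/17.
For Player 2: with q = P(C2), equating I's and II's payoffs gives 4q − 5 = −13q + 6 ⇒ q = 11/17.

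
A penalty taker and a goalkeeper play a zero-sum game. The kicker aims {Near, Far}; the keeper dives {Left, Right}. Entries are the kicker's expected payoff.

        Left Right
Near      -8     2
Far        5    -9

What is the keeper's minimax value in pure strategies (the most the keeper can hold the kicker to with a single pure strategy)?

2

Column maxima: Left → 5, Right → 2.
The smallest of these is 2.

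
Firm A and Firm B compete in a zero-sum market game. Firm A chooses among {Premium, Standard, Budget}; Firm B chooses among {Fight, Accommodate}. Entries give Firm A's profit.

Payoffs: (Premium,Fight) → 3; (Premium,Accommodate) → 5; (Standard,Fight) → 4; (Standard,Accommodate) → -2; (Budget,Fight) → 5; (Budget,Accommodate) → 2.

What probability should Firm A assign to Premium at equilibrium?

Row minima: Premium → 3, Standard → -2, Budget → 2; maximin = 3.
Column maxima: Fight → 5, Accommodate → 5; minimax = 5.
3 ≠ 5, so there is no saddle point; optimal play is mixed.
Standard is strictly dominated by Budget, so Firm A never plays it.
On the remaining 2×2 (Premium, Budget vs Fight, Accommodate):
Let Firm A play Premium with probability p. Expected payoff against Fight: 3p + 5(1−p) = −2p + 5; against Accommodate: 5p + 2(1−p) = 3p + 2.
Setting these equal: −2p + 5 = 3p + 2 ⇒ −5p = -3 ⇒ p = 3/5, and the value is (-2)·(3/5) + 5 = 19/5.
For Firm B: with q = P(Fight), equating Premium's and Budget's payoffs gives −2q + 5 = 3q + 2 ⇒ q = 3/5.

3/5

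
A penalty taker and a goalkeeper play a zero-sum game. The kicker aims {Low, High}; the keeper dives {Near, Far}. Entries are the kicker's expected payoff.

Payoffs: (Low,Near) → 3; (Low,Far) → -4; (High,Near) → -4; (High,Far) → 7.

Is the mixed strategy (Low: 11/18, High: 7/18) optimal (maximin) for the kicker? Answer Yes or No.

Yes

Against Near this mix gives (11/18)·3 + (7/18)·(-4) = 5/18.
Against Far this mix gives (11/18)·(-4) + (7/18)·7 = 5/18.
All of the keeper's active replies (Near, Far) yield 5/18, and no column does worse for the kicker. The mix makes the keeper indifferent and guarantees 5/18, so it is optimal.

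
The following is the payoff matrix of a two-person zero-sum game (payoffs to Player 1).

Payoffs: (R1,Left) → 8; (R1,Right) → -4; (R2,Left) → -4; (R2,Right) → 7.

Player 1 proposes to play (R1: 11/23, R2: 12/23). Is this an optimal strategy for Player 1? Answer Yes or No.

Yes

Against Left this mix gives (11/23)·8 + (12/23)·(-4) = 40/23.
Against Right this mix gives (11/23)·(-4) + (12/23)·7 = 40/23.
All of Player 2's active replies (Left, Right) yield 40/23, and no column does worse for Player 1. The mix makes Player 2 indifferent and guarantees 40/23, so it is optimal.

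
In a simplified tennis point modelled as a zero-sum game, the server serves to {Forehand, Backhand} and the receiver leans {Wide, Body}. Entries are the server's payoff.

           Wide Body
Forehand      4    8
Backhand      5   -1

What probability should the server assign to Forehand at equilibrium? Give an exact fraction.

3/5

Row minima: Forehand → 4, Backhand → -1; maximin = 4.
Column maxima: Wide → 5, Body → 8; minimax = 5.
4 ≠ 5, so there is no saddle point; optimal play is mixed.
Let the server play Forehand with probability p. Expected payoff against Wide: 4p + 5(1−p) = −p + 5; against Body: 8p + (-1)(1−p) = 9p − 1.
Setting these equal: −p + 5 = 9p − 1 ⇒ −10p = -6 ⇒ p = 3/5, and the value is (-1)·(3/5) + 5 = 22/5.
For the receiver: with q = P(Wide), equating Forehand's and Backhand's payoffs gives −4q + 8 = 6q − 1 ⇒ q = 9/10.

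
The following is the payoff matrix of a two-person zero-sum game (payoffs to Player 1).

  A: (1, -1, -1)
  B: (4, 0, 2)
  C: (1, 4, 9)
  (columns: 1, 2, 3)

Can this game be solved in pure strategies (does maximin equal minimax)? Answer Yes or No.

Row minima: A → -1, B → 0, C → 1; maximin = 1.
Column maxima: 1 → 4, 2 → 4, 3 → 9; minimax = 4.
1 ≠ 4, so no pure-strategy equilibrium exists.

No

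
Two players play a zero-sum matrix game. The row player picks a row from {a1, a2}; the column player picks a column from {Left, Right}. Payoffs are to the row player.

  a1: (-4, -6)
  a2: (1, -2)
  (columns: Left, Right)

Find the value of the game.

Row minima: a1 → -6, a2 → -2; maximin = -2.
Column maxima: Left → 1, Right → -2; minimax = -2.
Since maximin = minimax = -2, there is a saddle point and the value is -2.

-2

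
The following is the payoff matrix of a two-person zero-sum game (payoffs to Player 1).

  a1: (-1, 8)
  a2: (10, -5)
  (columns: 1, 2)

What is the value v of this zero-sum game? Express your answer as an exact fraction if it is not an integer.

Row minima: a1 → -1, a2 → -5; maximin = -1.
Column maxima: 1 → 10, 2 → 8; minimax = 8.
-1 ≠ 8, so there is no saddle point; optimal play is mixed.
Let Player 1 play a1 with probability p. Expected payoff against 1: (-1)p + 10(1−p) = −11p + 10; against 2: 8p + (-5)(1−p) = 13p − 5.
Setting these equal: −11p + 10 = 13p − 5 ⇒ −24p = -15 ⇒ p = 5/8, and the value is (-11)·(5/8) + 10 = 25/8.
For Player 2: with q = P(1), equating a1's and a2's payoffs gives −9q + 8 = 15q − 5 ⇒ q = 13/24.

25/8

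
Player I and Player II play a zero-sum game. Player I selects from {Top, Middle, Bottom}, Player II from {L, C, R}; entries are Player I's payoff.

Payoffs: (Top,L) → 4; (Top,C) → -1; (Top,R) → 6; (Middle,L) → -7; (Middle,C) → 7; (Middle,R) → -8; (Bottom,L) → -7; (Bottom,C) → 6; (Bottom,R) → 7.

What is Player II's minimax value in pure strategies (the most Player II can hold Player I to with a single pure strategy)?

Column maxima: L → 4, C → 7, R → 7.
The smallest of these is 4.

4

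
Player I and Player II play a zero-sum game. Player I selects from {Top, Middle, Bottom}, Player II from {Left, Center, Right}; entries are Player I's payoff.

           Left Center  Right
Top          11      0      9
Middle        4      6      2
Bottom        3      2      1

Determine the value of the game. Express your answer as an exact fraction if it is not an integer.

Row minima: Top → 0, Middle → 2, Bottom → 1; maximin = 2.
Column maxima: Left → 11, Center → 6, Right → 9; minimax = 6.
2 ≠ 6, so there is no saddle point; optimal play is mixed.
Bottom is strictly dominated by Middle, so Player I never plays it.
Left is strictly dominated by Right (it gives Player I strictly more in every row), so Player II never plays it.
On the remaining 2×2 (Top, Middle vs Center, Right):
Let Player I play Top with probability p. Expected payoff against Center: 0p + 6(1−p) = −6p + 6; against Right: 9p + 2(1−p) = 7p + 2.
Setting these equal: −6p + 6 = 7p + 2 ⇒ −13p = -4 ⇒ p = 4/13, and the value is (-6)·(4/13) + 6 = 54/13.
For Player II: with q = P(Center), equating Top's and Middle's payoffs gives −9q + 9 = 4q + 2 ⇒ q = 7/13.

54/13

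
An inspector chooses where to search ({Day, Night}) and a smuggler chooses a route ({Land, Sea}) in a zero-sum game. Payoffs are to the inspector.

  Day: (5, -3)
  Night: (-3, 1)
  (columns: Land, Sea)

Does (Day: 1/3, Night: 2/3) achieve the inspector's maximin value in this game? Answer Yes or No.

Against Land this mix gives (1/3)·5 + (2/3)·(-3) = -1/3.
Against Sea this mix gives (1/3)·(-3) + (2/3)·1 = -1/3.
All of the smuggler's active replies (Land, Sea) yield -1/3, and no column does worse for the inspector. The mix makes the smuggler indifferent and guarantees -1/3, so it is optimal.

Yes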